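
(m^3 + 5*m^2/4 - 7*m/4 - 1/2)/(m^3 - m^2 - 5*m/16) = 4*(m^2 + m - 2)/(m*(4*m - 5))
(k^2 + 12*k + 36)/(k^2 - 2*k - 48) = (k + 6)/(k - 8)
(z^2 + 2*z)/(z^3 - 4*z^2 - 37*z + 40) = z*(z + 2)/(z^3 - 4*z^2 - 37*z + 40)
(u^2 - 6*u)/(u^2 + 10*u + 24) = u*(u - 6)/(u^2 + 10*u + 24)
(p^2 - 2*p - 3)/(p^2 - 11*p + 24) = (p + 1)/(p - 8)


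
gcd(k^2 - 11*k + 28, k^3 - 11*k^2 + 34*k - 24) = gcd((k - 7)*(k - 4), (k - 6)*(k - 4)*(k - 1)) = k - 4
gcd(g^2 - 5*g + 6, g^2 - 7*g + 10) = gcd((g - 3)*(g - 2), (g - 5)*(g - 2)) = g - 2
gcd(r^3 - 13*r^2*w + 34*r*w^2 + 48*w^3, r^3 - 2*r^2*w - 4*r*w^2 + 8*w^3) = 1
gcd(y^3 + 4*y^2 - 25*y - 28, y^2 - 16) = y - 4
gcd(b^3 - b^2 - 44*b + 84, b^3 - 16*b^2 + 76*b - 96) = b^2 - 8*b + 12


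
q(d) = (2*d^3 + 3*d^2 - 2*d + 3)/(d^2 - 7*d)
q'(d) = (7 - 2*d)*(2*d^3 + 3*d^2 - 2*d + 3)/(d^2 - 7*d)^2 + (6*d^2 + 6*d - 2)/(d^2 - 7*d) = (2*d^4 - 28*d^3 - 19*d^2 - 6*d + 21)/(d^2*(d^2 - 14*d + 49))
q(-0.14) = 3.33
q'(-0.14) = 21.56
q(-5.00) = -2.70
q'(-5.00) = 1.20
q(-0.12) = 3.84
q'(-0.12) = 29.45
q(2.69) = -5.02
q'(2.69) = -4.26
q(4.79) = -26.64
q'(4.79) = -22.02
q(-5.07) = -2.78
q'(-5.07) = 1.21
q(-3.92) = -1.48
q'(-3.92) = 1.04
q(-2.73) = -0.37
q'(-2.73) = 0.82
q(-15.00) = -18.31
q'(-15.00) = 1.76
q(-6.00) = -3.96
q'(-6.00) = 1.32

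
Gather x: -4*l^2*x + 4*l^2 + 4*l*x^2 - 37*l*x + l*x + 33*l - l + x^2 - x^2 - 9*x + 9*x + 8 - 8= 4*l^2 + 4*l*x^2 + 32*l + x*(-4*l^2 - 36*l)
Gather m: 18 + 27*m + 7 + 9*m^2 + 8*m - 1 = 9*m^2 + 35*m + 24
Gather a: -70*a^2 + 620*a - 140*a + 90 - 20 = -70*a^2 + 480*a + 70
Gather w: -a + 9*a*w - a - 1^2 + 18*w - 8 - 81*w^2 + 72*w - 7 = -2*a - 81*w^2 + w*(9*a + 90) - 16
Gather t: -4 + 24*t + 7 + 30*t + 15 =54*t + 18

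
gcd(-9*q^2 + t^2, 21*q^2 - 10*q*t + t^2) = 3*q - t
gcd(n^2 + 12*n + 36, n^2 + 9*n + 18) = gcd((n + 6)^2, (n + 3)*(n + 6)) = n + 6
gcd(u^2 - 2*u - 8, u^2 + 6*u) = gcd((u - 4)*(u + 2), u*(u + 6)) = 1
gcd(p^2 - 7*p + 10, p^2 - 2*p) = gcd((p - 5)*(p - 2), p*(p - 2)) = p - 2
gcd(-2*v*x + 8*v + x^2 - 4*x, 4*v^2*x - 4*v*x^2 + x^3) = -2*v + x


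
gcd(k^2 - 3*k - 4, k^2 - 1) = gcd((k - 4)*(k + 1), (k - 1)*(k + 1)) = k + 1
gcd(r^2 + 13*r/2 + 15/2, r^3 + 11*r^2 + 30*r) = r + 5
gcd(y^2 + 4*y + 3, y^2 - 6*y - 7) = y + 1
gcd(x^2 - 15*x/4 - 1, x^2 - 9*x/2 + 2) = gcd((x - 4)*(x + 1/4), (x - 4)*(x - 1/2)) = x - 4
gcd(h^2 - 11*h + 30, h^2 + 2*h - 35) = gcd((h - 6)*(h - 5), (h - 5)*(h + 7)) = h - 5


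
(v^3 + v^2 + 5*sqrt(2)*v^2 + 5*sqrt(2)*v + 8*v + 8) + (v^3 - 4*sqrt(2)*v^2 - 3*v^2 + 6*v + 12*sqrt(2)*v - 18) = 2*v^3 - 2*v^2 + sqrt(2)*v^2 + 14*v + 17*sqrt(2)*v - 10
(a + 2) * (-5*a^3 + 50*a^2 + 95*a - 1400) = -5*a^4 + 40*a^3 + 195*a^2 - 1210*a - 2800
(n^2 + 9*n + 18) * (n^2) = n^4 + 9*n^3 + 18*n^2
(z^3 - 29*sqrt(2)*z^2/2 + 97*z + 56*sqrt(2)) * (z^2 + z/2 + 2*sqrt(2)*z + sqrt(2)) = z^5 - 25*sqrt(2)*z^4/2 + z^4/2 - 25*sqrt(2)*z^3/4 + 39*z^3 + 39*z^2/2 + 250*sqrt(2)*z^2 + 125*sqrt(2)*z + 224*z + 112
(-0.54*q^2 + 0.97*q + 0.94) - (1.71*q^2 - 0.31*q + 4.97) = -2.25*q^2 + 1.28*q - 4.03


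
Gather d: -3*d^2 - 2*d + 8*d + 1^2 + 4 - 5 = -3*d^2 + 6*d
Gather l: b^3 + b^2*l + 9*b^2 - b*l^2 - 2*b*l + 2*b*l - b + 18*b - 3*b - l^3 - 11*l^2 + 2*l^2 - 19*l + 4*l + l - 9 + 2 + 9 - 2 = b^3 + 9*b^2 + 14*b - l^3 + l^2*(-b - 9) + l*(b^2 - 14)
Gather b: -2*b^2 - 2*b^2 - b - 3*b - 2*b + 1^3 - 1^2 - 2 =-4*b^2 - 6*b - 2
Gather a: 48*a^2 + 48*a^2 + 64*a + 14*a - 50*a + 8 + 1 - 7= 96*a^2 + 28*a + 2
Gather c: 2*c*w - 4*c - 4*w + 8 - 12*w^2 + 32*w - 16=c*(2*w - 4) - 12*w^2 + 28*w - 8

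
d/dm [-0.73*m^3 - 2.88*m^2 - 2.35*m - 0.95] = -2.19*m^2 - 5.76*m - 2.35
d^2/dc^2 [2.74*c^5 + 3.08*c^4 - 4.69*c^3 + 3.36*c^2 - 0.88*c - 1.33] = 54.8*c^3 + 36.96*c^2 - 28.14*c + 6.72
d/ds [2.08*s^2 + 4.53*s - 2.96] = 4.16*s + 4.53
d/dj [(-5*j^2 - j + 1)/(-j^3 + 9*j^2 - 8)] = (-3*j*(j - 6)*(5*j^2 + j - 1) + (10*j + 1)*(j^3 - 9*j^2 + 8))/(j^3 - 9*j^2 + 8)^2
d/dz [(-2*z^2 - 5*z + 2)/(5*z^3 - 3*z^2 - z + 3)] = (10*z^4 + 50*z^3 - 43*z^2 - 13)/(25*z^6 - 30*z^5 - z^4 + 36*z^3 - 17*z^2 - 6*z + 9)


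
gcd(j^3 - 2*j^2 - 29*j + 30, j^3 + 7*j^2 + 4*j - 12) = j - 1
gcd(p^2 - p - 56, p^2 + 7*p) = p + 7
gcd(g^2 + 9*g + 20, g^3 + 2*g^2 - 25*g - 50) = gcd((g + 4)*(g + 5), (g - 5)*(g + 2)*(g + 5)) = g + 5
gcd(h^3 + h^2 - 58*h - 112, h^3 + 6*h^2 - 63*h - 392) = h^2 - h - 56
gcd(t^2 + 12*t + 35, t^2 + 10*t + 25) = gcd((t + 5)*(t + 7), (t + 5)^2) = t + 5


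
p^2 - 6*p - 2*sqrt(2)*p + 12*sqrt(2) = (p - 6)*(p - 2*sqrt(2))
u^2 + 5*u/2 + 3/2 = (u + 1)*(u + 3/2)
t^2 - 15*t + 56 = (t - 8)*(t - 7)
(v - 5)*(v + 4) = v^2 - v - 20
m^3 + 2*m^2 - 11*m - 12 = (m - 3)*(m + 1)*(m + 4)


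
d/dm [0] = 0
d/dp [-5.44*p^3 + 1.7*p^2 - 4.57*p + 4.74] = -16.32*p^2 + 3.4*p - 4.57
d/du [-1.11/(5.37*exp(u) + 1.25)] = 5.9607*exp(u)/(5.37*exp(u) + 1.25)^2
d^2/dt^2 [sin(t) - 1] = -sin(t)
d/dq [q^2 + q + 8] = 2*q + 1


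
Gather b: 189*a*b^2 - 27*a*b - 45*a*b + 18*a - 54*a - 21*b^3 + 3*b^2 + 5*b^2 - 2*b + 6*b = -36*a - 21*b^3 + b^2*(189*a + 8) + b*(4 - 72*a)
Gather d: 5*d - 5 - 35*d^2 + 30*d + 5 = -35*d^2 + 35*d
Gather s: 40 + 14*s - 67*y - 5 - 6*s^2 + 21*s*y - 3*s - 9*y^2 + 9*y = -6*s^2 + s*(21*y + 11) - 9*y^2 - 58*y + 35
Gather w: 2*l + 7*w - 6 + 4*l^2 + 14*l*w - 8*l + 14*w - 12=4*l^2 - 6*l + w*(14*l + 21) - 18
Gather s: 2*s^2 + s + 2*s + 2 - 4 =2*s^2 + 3*s - 2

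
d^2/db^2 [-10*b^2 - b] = -20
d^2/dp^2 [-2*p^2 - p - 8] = -4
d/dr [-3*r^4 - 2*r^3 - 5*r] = -12*r^3 - 6*r^2 - 5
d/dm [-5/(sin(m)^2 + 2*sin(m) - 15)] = 10*(sin(m) + 1)*cos(m)/(sin(m)^2 + 2*sin(m) - 15)^2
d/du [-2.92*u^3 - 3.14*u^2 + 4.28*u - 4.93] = -8.76*u^2 - 6.28*u + 4.28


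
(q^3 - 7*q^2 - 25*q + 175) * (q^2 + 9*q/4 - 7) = q^5 - 19*q^4/4 - 191*q^3/4 + 671*q^2/4 + 2275*q/4 - 1225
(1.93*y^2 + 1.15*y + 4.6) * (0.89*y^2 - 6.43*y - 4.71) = 1.7177*y^4 - 11.3864*y^3 - 12.3908*y^2 - 34.9945*y - 21.666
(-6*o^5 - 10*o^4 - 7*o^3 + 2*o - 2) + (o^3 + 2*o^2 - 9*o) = -6*o^5 - 10*o^4 - 6*o^3 + 2*o^2 - 7*o - 2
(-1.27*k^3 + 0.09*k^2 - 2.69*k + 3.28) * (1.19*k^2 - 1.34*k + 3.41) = -1.5113*k^5 + 1.8089*k^4 - 7.6524*k^3 + 7.8147*k^2 - 13.5681*k + 11.1848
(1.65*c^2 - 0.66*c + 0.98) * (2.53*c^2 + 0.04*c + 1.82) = 4.1745*c^4 - 1.6038*c^3 + 5.456*c^2 - 1.162*c + 1.7836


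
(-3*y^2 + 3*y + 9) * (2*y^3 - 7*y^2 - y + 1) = -6*y^5 + 27*y^4 - 69*y^2 - 6*y + 9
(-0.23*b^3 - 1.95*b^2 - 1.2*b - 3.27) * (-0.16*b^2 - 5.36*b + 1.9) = 0.0368*b^5 + 1.5448*b^4 + 10.207*b^3 + 3.2502*b^2 + 15.2472*b - 6.213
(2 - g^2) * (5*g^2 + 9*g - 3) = -5*g^4 - 9*g^3 + 13*g^2 + 18*g - 6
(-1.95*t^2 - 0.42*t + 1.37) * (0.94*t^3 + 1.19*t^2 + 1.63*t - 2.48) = -1.833*t^5 - 2.7153*t^4 - 2.3905*t^3 + 5.7817*t^2 + 3.2747*t - 3.3976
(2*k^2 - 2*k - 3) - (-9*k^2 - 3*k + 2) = 11*k^2 + k - 5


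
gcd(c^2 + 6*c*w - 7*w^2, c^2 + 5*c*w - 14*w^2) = c + 7*w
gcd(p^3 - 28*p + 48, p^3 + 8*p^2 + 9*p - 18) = p + 6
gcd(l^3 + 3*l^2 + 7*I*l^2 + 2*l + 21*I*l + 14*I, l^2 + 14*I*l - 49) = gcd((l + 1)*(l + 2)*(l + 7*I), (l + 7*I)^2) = l + 7*I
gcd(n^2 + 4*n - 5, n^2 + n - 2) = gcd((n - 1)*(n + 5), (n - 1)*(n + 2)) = n - 1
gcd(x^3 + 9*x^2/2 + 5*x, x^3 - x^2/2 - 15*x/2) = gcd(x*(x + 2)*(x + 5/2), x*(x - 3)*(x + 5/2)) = x^2 + 5*x/2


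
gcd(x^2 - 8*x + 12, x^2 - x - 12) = 1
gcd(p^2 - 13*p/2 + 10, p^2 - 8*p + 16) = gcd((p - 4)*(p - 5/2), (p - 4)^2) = p - 4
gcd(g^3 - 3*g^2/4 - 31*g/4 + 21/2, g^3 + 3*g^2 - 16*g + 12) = g - 2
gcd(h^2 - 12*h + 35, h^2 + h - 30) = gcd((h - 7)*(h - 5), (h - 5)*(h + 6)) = h - 5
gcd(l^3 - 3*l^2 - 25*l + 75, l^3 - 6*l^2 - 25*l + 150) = l^2 - 25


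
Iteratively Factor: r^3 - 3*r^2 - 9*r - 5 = (r - 5)*(r^2 + 2*r + 1) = (r - 5)*(r + 1)*(r + 1)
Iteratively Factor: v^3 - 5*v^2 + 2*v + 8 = (v - 2)*(v^2 - 3*v - 4) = (v - 4)*(v - 2)*(v + 1)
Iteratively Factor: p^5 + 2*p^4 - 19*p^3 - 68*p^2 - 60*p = (p + 2)*(p^4 - 19*p^2 - 30*p) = (p + 2)^2*(p^3 - 2*p^2 - 15*p) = p*(p + 2)^2*(p^2 - 2*p - 15) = p*(p - 5)*(p + 2)^2*(p + 3)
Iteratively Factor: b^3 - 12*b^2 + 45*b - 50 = (b - 5)*(b^2 - 7*b + 10) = (b - 5)^2*(b - 2)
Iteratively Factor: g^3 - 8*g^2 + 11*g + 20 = (g - 4)*(g^2 - 4*g - 5) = (g - 4)*(g + 1)*(g - 5)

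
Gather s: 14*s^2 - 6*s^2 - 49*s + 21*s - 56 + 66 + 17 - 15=8*s^2 - 28*s + 12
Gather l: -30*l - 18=-30*l - 18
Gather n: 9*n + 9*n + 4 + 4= 18*n + 8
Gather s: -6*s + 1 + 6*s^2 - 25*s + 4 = 6*s^2 - 31*s + 5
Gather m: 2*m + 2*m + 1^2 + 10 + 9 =4*m + 20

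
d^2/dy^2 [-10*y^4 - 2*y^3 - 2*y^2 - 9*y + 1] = -120*y^2 - 12*y - 4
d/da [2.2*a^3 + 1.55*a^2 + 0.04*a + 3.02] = 6.6*a^2 + 3.1*a + 0.04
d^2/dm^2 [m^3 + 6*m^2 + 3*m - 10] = 6*m + 12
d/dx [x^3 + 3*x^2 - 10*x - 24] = 3*x^2 + 6*x - 10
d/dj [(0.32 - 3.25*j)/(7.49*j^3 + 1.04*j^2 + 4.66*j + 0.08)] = (48.685*j^3 - 3.8104*j^2 - 0.6656*j - 1.7512)/(56.1001*j^6 + 15.5792*j^5 + 70.8884*j^4 + 10.8912*j^3 + 21.882*j^2 + 0.7456*j + 0.0064)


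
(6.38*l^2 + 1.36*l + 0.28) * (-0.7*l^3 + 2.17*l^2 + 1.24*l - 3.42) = -4.466*l^5 + 12.8926*l^4 + 10.6664*l^3 - 19.5256*l^2 - 4.304*l - 0.9576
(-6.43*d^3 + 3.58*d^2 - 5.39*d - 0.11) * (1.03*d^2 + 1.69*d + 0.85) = -6.6229*d^5 - 7.1793*d^4 - 4.967*d^3 - 6.1794*d^2 - 4.7674*d - 0.0935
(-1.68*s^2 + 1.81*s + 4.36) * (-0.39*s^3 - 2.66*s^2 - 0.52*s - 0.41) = 0.6552*s^5 + 3.7629*s^4 - 5.6414*s^3 - 11.85*s^2 - 3.0093*s - 1.7876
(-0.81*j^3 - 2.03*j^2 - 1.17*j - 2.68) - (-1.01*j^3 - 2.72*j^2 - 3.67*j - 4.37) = 0.2*j^3 + 0.69*j^2 + 2.5*j + 1.69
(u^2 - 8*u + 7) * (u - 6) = u^3 - 14*u^2 + 55*u - 42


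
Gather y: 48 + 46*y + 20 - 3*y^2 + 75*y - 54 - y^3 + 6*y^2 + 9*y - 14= -y^3 + 3*y^2 + 130*y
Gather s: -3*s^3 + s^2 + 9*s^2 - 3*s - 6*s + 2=-3*s^3 + 10*s^2 - 9*s + 2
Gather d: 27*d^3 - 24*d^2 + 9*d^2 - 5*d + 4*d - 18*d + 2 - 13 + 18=27*d^3 - 15*d^2 - 19*d + 7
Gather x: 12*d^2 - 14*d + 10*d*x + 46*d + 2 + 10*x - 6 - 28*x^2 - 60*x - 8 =12*d^2 + 32*d - 28*x^2 + x*(10*d - 50) - 12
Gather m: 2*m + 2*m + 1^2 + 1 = 4*m + 2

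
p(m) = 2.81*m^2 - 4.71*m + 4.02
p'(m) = 5.62*m - 4.71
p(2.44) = 9.26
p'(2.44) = 9.00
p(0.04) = 3.84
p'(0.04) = -4.49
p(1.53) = 3.39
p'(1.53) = 3.89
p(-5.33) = 108.95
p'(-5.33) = -34.66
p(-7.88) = 215.62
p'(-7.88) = -49.00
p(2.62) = 10.97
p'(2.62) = 10.01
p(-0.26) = 5.43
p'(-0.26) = -6.17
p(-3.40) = 52.52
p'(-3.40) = -23.82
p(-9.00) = 274.02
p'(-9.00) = -55.29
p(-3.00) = 43.44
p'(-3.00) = -21.57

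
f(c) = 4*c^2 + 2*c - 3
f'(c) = 8*c + 2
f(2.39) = 24.63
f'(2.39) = 21.12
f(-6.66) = 161.10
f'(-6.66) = -51.28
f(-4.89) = 82.87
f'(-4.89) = -37.12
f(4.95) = 104.91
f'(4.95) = 41.60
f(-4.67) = 74.90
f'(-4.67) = -35.36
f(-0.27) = -3.25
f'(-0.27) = -0.16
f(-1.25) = 0.75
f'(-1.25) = -8.00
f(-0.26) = -3.25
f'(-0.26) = -0.08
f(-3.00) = 27.00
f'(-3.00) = -22.00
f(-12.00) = 549.00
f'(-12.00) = -94.00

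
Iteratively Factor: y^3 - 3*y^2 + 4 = (y + 1)*(y^2 - 4*y + 4) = (y - 2)*(y + 1)*(y - 2)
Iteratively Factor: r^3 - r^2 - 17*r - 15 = (r + 3)*(r^2 - 4*r - 5) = (r + 1)*(r + 3)*(r - 5)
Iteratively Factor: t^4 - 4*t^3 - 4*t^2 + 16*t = (t)*(t^3 - 4*t^2 - 4*t + 16) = t*(t - 2)*(t^2 - 2*t - 8) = t*(t - 2)*(t + 2)*(t - 4)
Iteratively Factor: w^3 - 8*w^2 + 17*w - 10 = (w - 2)*(w^2 - 6*w + 5) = (w - 5)*(w - 2)*(w - 1)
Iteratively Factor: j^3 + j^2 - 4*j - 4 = (j + 2)*(j^2 - j - 2) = (j + 1)*(j + 2)*(j - 2)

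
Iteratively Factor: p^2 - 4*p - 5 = (p + 1)*(p - 5)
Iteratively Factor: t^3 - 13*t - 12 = (t + 1)*(t^2 - t - 12) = (t - 4)*(t + 1)*(t + 3)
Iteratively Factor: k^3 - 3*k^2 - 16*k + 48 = (k - 3)*(k^2 - 16) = (k - 3)*(k + 4)*(k - 4)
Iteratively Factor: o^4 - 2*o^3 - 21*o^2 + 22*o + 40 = (o + 4)*(o^3 - 6*o^2 + 3*o + 10) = (o - 2)*(o + 4)*(o^2 - 4*o - 5) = (o - 5)*(o - 2)*(o + 4)*(o + 1)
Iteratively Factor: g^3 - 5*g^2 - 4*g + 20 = (g - 5)*(g^2 - 4) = (g - 5)*(g - 2)*(g + 2)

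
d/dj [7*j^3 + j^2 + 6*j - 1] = 21*j^2 + 2*j + 6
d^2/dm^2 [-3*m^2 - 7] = -6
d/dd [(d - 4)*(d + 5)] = 2*d + 1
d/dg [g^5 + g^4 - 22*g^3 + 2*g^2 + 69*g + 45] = 5*g^4 + 4*g^3 - 66*g^2 + 4*g + 69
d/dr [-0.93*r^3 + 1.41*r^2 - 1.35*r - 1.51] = -2.79*r^2 + 2.82*r - 1.35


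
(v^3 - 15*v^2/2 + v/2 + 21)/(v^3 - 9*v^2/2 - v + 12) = (v - 7)/(v - 4)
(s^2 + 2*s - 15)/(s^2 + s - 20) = (s - 3)/(s - 4)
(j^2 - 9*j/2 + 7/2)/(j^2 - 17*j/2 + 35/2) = (j - 1)/(j - 5)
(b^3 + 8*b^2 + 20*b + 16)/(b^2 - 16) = (b^2 + 4*b + 4)/(b - 4)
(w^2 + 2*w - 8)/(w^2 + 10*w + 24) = (w - 2)/(w + 6)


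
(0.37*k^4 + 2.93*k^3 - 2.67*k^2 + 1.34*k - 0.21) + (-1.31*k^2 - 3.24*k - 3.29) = 0.37*k^4 + 2.93*k^3 - 3.98*k^2 - 1.9*k - 3.5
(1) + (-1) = 0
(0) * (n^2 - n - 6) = 0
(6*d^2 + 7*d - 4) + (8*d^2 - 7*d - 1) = 14*d^2 - 5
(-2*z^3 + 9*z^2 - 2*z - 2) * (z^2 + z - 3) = -2*z^5 + 7*z^4 + 13*z^3 - 31*z^2 + 4*z + 6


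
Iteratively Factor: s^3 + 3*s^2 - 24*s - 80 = (s - 5)*(s^2 + 8*s + 16) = (s - 5)*(s + 4)*(s + 4)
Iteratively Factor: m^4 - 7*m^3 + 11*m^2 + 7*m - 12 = (m - 1)*(m^3 - 6*m^2 + 5*m + 12) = (m - 3)*(m - 1)*(m^2 - 3*m - 4) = (m - 3)*(m - 1)*(m + 1)*(m - 4)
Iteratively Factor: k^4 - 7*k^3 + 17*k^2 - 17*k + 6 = (k - 1)*(k^3 - 6*k^2 + 11*k - 6) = (k - 1)^2*(k^2 - 5*k + 6) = (k - 3)*(k - 1)^2*(k - 2)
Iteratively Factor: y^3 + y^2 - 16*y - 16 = (y - 4)*(y^2 + 5*y + 4) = (y - 4)*(y + 1)*(y + 4)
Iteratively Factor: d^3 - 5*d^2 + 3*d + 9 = (d - 3)*(d^2 - 2*d - 3) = (d - 3)^2*(d + 1)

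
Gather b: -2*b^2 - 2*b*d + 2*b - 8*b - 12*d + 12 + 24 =-2*b^2 + b*(-2*d - 6) - 12*d + 36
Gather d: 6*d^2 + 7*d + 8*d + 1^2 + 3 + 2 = 6*d^2 + 15*d + 6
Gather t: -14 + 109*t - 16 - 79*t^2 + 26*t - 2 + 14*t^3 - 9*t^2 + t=14*t^3 - 88*t^2 + 136*t - 32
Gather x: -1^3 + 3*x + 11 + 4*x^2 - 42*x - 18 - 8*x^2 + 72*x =-4*x^2 + 33*x - 8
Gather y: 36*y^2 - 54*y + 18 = 36*y^2 - 54*y + 18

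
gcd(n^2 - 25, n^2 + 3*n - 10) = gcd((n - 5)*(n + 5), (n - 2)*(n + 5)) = n + 5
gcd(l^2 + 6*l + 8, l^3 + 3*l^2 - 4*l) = l + 4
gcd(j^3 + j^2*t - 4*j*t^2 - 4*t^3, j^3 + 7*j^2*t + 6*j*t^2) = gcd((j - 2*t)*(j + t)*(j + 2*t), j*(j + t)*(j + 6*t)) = j + t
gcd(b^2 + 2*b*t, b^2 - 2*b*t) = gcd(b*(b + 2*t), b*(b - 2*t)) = b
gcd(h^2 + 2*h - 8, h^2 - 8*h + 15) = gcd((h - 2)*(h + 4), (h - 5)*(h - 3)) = 1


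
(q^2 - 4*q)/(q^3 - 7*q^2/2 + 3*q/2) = 2*(q - 4)/(2*q^2 - 7*q + 3)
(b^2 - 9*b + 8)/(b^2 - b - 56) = (b - 1)/(b + 7)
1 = 1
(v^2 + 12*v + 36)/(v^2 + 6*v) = (v + 6)/v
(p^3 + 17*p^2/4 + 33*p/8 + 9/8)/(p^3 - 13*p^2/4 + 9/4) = (2*p^2 + 7*p + 3)/(2*(p^2 - 4*p + 3))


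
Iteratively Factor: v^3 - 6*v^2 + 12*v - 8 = (v - 2)*(v^2 - 4*v + 4) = (v - 2)^2*(v - 2)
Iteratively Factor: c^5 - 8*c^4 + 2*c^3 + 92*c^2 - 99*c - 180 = (c - 5)*(c^4 - 3*c^3 - 13*c^2 + 27*c + 36) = (c - 5)*(c - 4)*(c^3 + c^2 - 9*c - 9) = (c - 5)*(c - 4)*(c + 1)*(c^2 - 9) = (c - 5)*(c - 4)*(c + 1)*(c + 3)*(c - 3)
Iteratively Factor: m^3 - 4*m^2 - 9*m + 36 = (m - 3)*(m^2 - m - 12) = (m - 3)*(m + 3)*(m - 4)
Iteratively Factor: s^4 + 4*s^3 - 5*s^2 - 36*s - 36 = (s - 3)*(s^3 + 7*s^2 + 16*s + 12) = (s - 3)*(s + 2)*(s^2 + 5*s + 6) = (s - 3)*(s + 2)*(s + 3)*(s + 2)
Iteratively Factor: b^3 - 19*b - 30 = (b + 3)*(b^2 - 3*b - 10) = (b - 5)*(b + 3)*(b + 2)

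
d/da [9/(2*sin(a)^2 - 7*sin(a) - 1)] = 9*(7 - 4*sin(a))*cos(a)/(7*sin(a) + cos(2*a))^2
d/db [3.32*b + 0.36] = 3.32000000000000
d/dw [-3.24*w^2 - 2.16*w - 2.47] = -6.48*w - 2.16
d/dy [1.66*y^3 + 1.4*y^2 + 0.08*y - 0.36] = 4.98*y^2 + 2.8*y + 0.08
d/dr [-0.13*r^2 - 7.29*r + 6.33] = -0.26*r - 7.29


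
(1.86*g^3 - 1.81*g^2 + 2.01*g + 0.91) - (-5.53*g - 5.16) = 1.86*g^3 - 1.81*g^2 + 7.54*g + 6.07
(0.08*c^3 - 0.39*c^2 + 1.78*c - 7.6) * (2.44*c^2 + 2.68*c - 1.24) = 0.1952*c^5 - 0.7372*c^4 + 3.1988*c^3 - 13.29*c^2 - 22.5752*c + 9.424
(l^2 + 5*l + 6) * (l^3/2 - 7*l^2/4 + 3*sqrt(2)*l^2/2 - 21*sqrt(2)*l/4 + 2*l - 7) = l^5/2 + 3*l^4/4 + 3*sqrt(2)*l^4/2 - 15*l^3/4 + 9*sqrt(2)*l^3/4 - 69*sqrt(2)*l^2/4 - 15*l^2/2 - 63*sqrt(2)*l/2 - 23*l - 42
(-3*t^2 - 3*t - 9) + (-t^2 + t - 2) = -4*t^2 - 2*t - 11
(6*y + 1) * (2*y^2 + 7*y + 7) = 12*y^3 + 44*y^2 + 49*y + 7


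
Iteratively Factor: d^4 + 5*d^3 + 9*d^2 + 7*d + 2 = (d + 1)*(d^3 + 4*d^2 + 5*d + 2) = (d + 1)^2*(d^2 + 3*d + 2) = (d + 1)^3*(d + 2)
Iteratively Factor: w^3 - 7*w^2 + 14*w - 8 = (w - 1)*(w^2 - 6*w + 8) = (w - 2)*(w - 1)*(w - 4)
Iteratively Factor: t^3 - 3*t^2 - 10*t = (t)*(t^2 - 3*t - 10) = t*(t - 5)*(t + 2)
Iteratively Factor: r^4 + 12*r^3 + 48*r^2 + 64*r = (r)*(r^3 + 12*r^2 + 48*r + 64) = r*(r + 4)*(r^2 + 8*r + 16) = r*(r + 4)^2*(r + 4)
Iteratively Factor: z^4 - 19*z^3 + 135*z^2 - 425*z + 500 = (z - 4)*(z^3 - 15*z^2 + 75*z - 125) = (z - 5)*(z - 4)*(z^2 - 10*z + 25) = (z - 5)^2*(z - 4)*(z - 5)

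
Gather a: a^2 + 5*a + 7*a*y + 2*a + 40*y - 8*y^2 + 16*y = a^2 + a*(7*y + 7) - 8*y^2 + 56*y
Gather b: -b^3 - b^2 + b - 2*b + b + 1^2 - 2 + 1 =-b^3 - b^2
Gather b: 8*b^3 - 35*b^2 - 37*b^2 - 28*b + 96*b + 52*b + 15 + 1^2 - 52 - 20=8*b^3 - 72*b^2 + 120*b - 56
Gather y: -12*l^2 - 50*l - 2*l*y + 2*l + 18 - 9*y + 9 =-12*l^2 - 48*l + y*(-2*l - 9) + 27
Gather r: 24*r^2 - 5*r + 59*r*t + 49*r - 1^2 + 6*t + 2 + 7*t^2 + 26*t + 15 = 24*r^2 + r*(59*t + 44) + 7*t^2 + 32*t + 16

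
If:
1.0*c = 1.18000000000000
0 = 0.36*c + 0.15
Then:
No Solution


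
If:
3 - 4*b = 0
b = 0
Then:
No Solution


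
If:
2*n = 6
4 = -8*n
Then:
No Solution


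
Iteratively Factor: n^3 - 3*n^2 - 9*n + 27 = (n - 3)*(n^2 - 9) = (n - 3)*(n + 3)*(n - 3)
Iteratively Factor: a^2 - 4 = (a + 2)*(a - 2)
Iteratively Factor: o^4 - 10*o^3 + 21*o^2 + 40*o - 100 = (o - 5)*(o^3 - 5*o^2 - 4*o + 20) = (o - 5)*(o - 2)*(o^2 - 3*o - 10) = (o - 5)^2*(o - 2)*(o + 2)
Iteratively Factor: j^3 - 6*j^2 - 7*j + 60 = (j - 5)*(j^2 - j - 12) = (j - 5)*(j - 4)*(j + 3)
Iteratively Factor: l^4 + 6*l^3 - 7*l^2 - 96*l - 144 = (l + 3)*(l^3 + 3*l^2 - 16*l - 48) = (l - 4)*(l + 3)*(l^2 + 7*l + 12) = (l - 4)*(l + 3)^2*(l + 4)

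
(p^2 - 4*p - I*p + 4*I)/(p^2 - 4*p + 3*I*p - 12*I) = (p - I)/(p + 3*I)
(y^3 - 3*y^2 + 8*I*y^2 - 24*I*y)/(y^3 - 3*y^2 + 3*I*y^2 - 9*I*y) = (y + 8*I)/(y + 3*I)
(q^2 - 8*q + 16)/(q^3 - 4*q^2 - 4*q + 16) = (q - 4)/(q^2 - 4)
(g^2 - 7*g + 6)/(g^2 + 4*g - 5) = (g - 6)/(g + 5)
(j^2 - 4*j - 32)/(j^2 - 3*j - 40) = (j + 4)/(j + 5)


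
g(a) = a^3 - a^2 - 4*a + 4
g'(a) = 3*a^2 - 2*a - 4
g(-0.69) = 5.96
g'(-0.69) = -1.19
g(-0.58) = 5.79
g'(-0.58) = -1.83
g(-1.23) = 5.55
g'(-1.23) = 3.00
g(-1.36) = 5.07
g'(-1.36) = 4.27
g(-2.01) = -0.12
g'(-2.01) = 12.14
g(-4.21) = -71.50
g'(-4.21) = 57.59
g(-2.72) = -12.64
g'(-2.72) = 23.64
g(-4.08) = -64.24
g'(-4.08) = 54.10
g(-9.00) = -770.00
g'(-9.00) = 257.00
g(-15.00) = -3536.00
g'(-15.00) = 701.00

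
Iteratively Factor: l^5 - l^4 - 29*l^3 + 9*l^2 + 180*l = (l + 4)*(l^4 - 5*l^3 - 9*l^2 + 45*l) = (l - 5)*(l + 4)*(l^3 - 9*l) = (l - 5)*(l + 3)*(l + 4)*(l^2 - 3*l) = l*(l - 5)*(l + 3)*(l + 4)*(l - 3)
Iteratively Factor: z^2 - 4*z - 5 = (z + 1)*(z - 5)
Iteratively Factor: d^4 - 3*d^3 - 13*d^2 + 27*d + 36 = (d - 3)*(d^3 - 13*d - 12) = (d - 4)*(d - 3)*(d^2 + 4*d + 3) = (d - 4)*(d - 3)*(d + 3)*(d + 1)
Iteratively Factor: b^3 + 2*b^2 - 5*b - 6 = (b - 2)*(b^2 + 4*b + 3) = (b - 2)*(b + 1)*(b + 3)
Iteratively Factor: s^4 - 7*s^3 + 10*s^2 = (s - 2)*(s^3 - 5*s^2) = s*(s - 2)*(s^2 - 5*s) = s*(s - 5)*(s - 2)*(s)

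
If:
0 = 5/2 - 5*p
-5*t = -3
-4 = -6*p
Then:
No Solution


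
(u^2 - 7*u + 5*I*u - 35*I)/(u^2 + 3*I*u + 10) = (u - 7)/(u - 2*I)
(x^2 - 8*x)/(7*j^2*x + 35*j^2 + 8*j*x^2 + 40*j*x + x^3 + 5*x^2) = x*(x - 8)/(7*j^2*x + 35*j^2 + 8*j*x^2 + 40*j*x + x^3 + 5*x^2)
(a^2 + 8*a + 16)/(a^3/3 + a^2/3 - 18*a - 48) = 3*(a^2 + 8*a + 16)/(a^3 + a^2 - 54*a - 144)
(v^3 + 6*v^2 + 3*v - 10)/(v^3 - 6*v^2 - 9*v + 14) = (v + 5)/(v - 7)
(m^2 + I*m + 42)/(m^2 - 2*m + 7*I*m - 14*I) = (m - 6*I)/(m - 2)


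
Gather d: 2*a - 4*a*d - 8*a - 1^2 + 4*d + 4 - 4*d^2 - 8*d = -6*a - 4*d^2 + d*(-4*a - 4) + 3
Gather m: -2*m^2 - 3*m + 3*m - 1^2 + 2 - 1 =-2*m^2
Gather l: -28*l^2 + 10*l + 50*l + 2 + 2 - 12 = -28*l^2 + 60*l - 8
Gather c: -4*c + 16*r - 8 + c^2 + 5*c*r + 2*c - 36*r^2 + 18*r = c^2 + c*(5*r - 2) - 36*r^2 + 34*r - 8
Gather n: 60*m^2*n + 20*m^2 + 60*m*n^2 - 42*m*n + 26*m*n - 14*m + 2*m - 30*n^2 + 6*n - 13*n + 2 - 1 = 20*m^2 - 12*m + n^2*(60*m - 30) + n*(60*m^2 - 16*m - 7) + 1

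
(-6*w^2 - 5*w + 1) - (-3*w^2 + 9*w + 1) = -3*w^2 - 14*w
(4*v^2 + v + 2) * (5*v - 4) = 20*v^3 - 11*v^2 + 6*v - 8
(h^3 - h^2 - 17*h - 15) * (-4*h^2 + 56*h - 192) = -4*h^5 + 60*h^4 - 180*h^3 - 700*h^2 + 2424*h + 2880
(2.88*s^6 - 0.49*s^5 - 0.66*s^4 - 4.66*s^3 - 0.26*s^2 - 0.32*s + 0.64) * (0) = 0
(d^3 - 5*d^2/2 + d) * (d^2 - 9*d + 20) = d^5 - 23*d^4/2 + 87*d^3/2 - 59*d^2 + 20*d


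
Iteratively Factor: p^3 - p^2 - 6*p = (p)*(p^2 - p - 6) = p*(p - 3)*(p + 2)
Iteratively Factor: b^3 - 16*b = (b - 4)*(b^2 + 4*b) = b*(b - 4)*(b + 4)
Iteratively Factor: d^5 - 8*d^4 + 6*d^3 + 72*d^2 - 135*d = (d - 5)*(d^4 - 3*d^3 - 9*d^2 + 27*d) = d*(d - 5)*(d^3 - 3*d^2 - 9*d + 27) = d*(d - 5)*(d + 3)*(d^2 - 6*d + 9) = d*(d - 5)*(d - 3)*(d + 3)*(d - 3)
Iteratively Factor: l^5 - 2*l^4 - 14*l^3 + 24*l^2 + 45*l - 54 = (l + 3)*(l^4 - 5*l^3 + l^2 + 21*l - 18) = (l - 1)*(l + 3)*(l^3 - 4*l^2 - 3*l + 18) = (l - 3)*(l - 1)*(l + 3)*(l^2 - l - 6) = (l - 3)*(l - 1)*(l + 2)*(l + 3)*(l - 3)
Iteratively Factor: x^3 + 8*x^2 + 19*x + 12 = (x + 4)*(x^2 + 4*x + 3) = (x + 1)*(x + 4)*(x + 3)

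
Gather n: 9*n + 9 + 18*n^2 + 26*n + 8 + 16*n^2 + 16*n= 34*n^2 + 51*n + 17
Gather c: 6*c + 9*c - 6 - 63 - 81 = 15*c - 150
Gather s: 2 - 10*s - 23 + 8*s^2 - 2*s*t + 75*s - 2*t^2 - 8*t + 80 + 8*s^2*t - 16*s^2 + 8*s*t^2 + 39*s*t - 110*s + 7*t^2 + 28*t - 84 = s^2*(8*t - 8) + s*(8*t^2 + 37*t - 45) + 5*t^2 + 20*t - 25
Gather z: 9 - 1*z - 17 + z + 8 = 0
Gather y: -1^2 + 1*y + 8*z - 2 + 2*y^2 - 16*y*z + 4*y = 2*y^2 + y*(5 - 16*z) + 8*z - 3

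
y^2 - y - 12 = (y - 4)*(y + 3)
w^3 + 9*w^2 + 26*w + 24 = (w + 2)*(w + 3)*(w + 4)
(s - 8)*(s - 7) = s^2 - 15*s + 56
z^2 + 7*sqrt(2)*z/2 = z*(z + 7*sqrt(2)/2)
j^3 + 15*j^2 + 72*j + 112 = (j + 4)^2*(j + 7)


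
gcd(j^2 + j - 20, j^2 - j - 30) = j + 5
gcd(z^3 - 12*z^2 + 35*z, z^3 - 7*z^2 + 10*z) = z^2 - 5*z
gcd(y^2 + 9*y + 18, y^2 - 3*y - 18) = y + 3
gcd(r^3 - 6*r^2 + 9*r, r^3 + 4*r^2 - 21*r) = r^2 - 3*r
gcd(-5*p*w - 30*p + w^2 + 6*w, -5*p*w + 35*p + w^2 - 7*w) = 5*p - w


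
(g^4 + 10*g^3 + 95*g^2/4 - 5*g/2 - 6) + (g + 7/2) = g^4 + 10*g^3 + 95*g^2/4 - 3*g/2 - 5/2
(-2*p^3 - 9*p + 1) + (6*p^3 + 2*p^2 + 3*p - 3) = 4*p^3 + 2*p^2 - 6*p - 2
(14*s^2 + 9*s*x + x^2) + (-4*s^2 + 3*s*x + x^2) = 10*s^2 + 12*s*x + 2*x^2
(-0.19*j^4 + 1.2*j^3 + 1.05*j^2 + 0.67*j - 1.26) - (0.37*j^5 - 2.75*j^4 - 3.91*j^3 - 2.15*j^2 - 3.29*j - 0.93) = -0.37*j^5 + 2.56*j^4 + 5.11*j^3 + 3.2*j^2 + 3.96*j - 0.33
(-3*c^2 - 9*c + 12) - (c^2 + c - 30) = -4*c^2 - 10*c + 42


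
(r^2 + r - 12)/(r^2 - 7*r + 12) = (r + 4)/(r - 4)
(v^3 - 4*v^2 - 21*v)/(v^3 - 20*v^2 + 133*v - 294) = v*(v + 3)/(v^2 - 13*v + 42)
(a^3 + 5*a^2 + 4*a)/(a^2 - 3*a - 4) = a*(a + 4)/(a - 4)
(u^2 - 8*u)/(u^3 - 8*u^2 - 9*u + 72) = u/(u^2 - 9)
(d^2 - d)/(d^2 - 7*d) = (d - 1)/(d - 7)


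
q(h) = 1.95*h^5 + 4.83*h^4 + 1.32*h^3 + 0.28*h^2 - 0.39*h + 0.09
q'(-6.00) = 8601.69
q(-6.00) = -9176.13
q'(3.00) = 1348.32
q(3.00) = 902.16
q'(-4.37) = 2016.21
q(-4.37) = -1449.28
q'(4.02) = 3867.27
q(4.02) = 3397.42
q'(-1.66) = -4.75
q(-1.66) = 7.57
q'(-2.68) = 157.64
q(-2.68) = -42.69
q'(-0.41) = -1.01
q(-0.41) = 0.32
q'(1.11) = 46.33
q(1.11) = 12.43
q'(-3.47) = 651.71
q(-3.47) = -331.10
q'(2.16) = 426.23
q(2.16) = 210.68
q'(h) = 9.75*h^4 + 19.32*h^3 + 3.96*h^2 + 0.56*h - 0.39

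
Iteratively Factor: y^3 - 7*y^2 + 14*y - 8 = (y - 2)*(y^2 - 5*y + 4) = (y - 2)*(y - 1)*(y - 4)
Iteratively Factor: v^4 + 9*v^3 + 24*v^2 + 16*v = (v + 1)*(v^3 + 8*v^2 + 16*v) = (v + 1)*(v + 4)*(v^2 + 4*v) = v*(v + 1)*(v + 4)*(v + 4)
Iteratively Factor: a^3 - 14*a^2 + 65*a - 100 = (a - 5)*(a^2 - 9*a + 20) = (a - 5)^2*(a - 4)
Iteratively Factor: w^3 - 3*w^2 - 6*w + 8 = (w - 4)*(w^2 + w - 2) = (w - 4)*(w - 1)*(w + 2)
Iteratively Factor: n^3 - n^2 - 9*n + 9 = (n - 3)*(n^2 + 2*n - 3) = (n - 3)*(n + 3)*(n - 1)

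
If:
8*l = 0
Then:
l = 0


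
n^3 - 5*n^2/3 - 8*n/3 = n*(n - 8/3)*(n + 1)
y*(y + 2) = y^2 + 2*y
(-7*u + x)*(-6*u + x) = 42*u^2 - 13*u*x + x^2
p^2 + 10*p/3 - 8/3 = (p - 2/3)*(p + 4)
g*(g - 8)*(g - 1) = g^3 - 9*g^2 + 8*g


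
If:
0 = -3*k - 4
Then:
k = -4/3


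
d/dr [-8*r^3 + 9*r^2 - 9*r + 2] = -24*r^2 + 18*r - 9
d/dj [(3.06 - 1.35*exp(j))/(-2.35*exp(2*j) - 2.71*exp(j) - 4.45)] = (-3.1725*exp(2*j) + 14.382*exp(j) + 14.3001)*exp(j)/(5.5225*exp(4*j) + 12.737*exp(3*j) + 28.2591*exp(2*j) + 24.119*exp(j) + 19.8025)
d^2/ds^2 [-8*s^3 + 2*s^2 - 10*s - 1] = 4 - 48*s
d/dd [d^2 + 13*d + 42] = 2*d + 13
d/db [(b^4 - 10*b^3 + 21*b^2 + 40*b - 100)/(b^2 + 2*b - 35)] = 2*(b^3 + 8*b^2 - 35*b - 24)/(b^2 + 14*b + 49)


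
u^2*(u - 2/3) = u^3 - 2*u^2/3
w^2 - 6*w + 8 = (w - 4)*(w - 2)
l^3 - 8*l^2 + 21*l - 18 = (l - 3)^2*(l - 2)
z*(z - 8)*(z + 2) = z^3 - 6*z^2 - 16*z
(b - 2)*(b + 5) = b^2 + 3*b - 10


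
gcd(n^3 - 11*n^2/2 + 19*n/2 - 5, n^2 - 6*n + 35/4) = n - 5/2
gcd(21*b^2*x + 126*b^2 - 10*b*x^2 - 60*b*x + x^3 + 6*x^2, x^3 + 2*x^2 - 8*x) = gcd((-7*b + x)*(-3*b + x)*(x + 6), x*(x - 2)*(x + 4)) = 1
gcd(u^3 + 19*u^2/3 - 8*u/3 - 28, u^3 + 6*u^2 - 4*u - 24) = u^2 + 4*u - 12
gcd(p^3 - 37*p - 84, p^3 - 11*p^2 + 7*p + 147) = p^2 - 4*p - 21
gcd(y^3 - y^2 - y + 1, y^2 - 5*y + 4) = y - 1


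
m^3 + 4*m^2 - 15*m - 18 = (m - 3)*(m + 1)*(m + 6)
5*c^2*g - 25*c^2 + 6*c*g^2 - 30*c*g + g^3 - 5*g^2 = (c + g)*(5*c + g)*(g - 5)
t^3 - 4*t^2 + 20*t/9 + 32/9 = (t - 8/3)*(t - 2)*(t + 2/3)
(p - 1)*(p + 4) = p^2 + 3*p - 4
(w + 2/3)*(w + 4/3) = w^2 + 2*w + 8/9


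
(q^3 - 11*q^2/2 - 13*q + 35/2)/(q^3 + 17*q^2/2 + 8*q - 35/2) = (q - 7)/(q + 7)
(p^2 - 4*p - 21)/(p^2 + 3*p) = (p - 7)/p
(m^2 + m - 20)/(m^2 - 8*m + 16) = (m + 5)/(m - 4)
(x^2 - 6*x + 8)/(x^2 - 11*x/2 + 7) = 2*(x - 4)/(2*x - 7)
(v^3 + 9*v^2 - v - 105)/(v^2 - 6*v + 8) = (v^3 + 9*v^2 - v - 105)/(v^2 - 6*v + 8)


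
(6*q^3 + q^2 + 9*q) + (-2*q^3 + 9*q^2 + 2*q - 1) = 4*q^3 + 10*q^2 + 11*q - 1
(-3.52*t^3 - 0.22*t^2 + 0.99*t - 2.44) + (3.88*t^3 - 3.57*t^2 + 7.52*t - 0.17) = 0.36*t^3 - 3.79*t^2 + 8.51*t - 2.61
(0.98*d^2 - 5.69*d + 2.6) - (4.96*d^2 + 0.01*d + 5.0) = -3.98*d^2 - 5.7*d - 2.4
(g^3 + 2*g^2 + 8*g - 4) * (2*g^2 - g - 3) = 2*g^5 + 3*g^4 + 11*g^3 - 22*g^2 - 20*g + 12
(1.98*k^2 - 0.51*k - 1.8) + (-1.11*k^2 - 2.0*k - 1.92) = 0.87*k^2 - 2.51*k - 3.72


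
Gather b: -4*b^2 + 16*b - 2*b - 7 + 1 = -4*b^2 + 14*b - 6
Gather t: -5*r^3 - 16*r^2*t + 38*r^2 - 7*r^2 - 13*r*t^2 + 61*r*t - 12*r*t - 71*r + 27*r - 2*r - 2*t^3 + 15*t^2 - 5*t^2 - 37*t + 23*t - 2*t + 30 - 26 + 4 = -5*r^3 + 31*r^2 - 46*r - 2*t^3 + t^2*(10 - 13*r) + t*(-16*r^2 + 49*r - 16) + 8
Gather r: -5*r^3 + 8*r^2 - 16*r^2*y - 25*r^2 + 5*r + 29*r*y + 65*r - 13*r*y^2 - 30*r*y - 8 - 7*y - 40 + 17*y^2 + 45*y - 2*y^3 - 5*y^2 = -5*r^3 + r^2*(-16*y - 17) + r*(-13*y^2 - y + 70) - 2*y^3 + 12*y^2 + 38*y - 48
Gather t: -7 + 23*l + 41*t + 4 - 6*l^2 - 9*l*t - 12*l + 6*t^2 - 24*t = -6*l^2 + 11*l + 6*t^2 + t*(17 - 9*l) - 3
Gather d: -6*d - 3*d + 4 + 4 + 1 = 9 - 9*d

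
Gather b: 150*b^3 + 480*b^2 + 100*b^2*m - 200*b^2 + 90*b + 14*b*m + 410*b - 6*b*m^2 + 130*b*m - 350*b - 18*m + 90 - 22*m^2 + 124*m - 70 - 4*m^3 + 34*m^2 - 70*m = 150*b^3 + b^2*(100*m + 280) + b*(-6*m^2 + 144*m + 150) - 4*m^3 + 12*m^2 + 36*m + 20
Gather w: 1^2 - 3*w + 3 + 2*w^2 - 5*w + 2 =2*w^2 - 8*w + 6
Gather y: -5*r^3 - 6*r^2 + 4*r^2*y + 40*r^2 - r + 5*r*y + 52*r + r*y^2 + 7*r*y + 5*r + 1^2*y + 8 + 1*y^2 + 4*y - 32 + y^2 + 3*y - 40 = -5*r^3 + 34*r^2 + 56*r + y^2*(r + 2) + y*(4*r^2 + 12*r + 8) - 64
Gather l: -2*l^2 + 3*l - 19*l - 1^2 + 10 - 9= -2*l^2 - 16*l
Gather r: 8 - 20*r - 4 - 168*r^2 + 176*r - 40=-168*r^2 + 156*r - 36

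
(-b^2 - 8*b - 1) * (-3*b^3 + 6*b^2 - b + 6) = 3*b^5 + 18*b^4 - 44*b^3 - 4*b^2 - 47*b - 6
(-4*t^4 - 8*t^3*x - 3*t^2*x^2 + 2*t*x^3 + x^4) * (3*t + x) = -12*t^5 - 28*t^4*x - 17*t^3*x^2 + 3*t^2*x^3 + 5*t*x^4 + x^5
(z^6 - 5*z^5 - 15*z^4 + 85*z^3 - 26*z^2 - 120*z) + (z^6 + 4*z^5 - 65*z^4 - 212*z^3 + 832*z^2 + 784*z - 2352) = 2*z^6 - z^5 - 80*z^4 - 127*z^3 + 806*z^2 + 664*z - 2352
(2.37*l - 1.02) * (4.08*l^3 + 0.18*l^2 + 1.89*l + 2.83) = 9.6696*l^4 - 3.735*l^3 + 4.2957*l^2 + 4.7793*l - 2.8866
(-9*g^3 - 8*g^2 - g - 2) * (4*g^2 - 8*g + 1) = -36*g^5 + 40*g^4 + 51*g^3 - 8*g^2 + 15*g - 2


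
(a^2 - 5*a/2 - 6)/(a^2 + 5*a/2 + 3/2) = (a - 4)/(a + 1)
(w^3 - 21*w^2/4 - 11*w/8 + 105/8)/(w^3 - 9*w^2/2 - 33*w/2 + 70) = (8*w^2 - 2*w - 21)/(4*(2*w^2 + w - 28))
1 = 1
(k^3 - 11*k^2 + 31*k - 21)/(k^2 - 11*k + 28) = (k^2 - 4*k + 3)/(k - 4)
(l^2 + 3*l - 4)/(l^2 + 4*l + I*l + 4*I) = (l - 1)/(l + I)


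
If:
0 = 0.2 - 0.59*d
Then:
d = 0.34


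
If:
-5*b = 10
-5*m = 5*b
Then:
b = -2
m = 2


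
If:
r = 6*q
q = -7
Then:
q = -7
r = -42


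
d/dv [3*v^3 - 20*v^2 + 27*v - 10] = 9*v^2 - 40*v + 27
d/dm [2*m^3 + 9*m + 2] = 6*m^2 + 9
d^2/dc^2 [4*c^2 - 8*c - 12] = 8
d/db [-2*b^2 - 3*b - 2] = -4*b - 3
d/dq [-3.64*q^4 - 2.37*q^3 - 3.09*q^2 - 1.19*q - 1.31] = -14.56*q^3 - 7.11*q^2 - 6.18*q - 1.19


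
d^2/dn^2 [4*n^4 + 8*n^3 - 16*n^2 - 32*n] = 48*n^2 + 48*n - 32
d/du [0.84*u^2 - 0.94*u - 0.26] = 1.68*u - 0.94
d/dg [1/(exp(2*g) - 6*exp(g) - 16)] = 2*(3 - exp(g))*exp(g)/(-exp(2*g) + 6*exp(g) + 16)^2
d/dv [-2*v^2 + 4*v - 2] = 4 - 4*v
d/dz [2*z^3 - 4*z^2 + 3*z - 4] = 6*z^2 - 8*z + 3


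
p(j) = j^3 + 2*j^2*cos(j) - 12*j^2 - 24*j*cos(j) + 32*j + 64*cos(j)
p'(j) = -2*j^2*sin(j) + 3*j^2 + 24*j*sin(j) + 4*j*cos(j) - 24*j - 64*sin(j) - 24*cos(j) + 32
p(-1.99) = -167.80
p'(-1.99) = 213.97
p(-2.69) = -321.07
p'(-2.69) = 211.96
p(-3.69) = -485.14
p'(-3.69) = 100.75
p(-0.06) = 63.37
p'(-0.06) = 13.18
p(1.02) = 42.99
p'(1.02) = -35.23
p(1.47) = 27.61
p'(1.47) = -31.49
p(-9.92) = -2913.47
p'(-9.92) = 384.24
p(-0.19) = 60.88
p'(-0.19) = 25.32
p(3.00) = 5.10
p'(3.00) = -2.53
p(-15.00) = -7218.97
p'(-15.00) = 1699.17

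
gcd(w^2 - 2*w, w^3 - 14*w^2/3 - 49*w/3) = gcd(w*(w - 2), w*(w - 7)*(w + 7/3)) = w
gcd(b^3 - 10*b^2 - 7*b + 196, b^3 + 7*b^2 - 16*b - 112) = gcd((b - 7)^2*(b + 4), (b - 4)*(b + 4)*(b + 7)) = b + 4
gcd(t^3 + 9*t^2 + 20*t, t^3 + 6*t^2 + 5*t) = t^2 + 5*t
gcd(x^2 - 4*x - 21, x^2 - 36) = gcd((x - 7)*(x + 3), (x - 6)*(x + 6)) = 1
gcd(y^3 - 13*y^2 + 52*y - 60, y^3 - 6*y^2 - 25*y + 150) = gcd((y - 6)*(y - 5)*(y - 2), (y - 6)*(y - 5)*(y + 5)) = y^2 - 11*y + 30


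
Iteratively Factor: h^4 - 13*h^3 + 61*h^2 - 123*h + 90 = (h - 5)*(h^3 - 8*h^2 + 21*h - 18) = (h - 5)*(h - 2)*(h^2 - 6*h + 9) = (h - 5)*(h - 3)*(h - 2)*(h - 3)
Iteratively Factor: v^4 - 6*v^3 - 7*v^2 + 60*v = (v + 3)*(v^3 - 9*v^2 + 20*v) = (v - 5)*(v + 3)*(v^2 - 4*v) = (v - 5)*(v - 4)*(v + 3)*(v)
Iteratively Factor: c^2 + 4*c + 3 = (c + 3)*(c + 1)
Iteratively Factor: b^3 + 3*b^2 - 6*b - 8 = (b + 1)*(b^2 + 2*b - 8) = (b + 1)*(b + 4)*(b - 2)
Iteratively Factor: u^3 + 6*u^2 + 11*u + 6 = (u + 1)*(u^2 + 5*u + 6) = (u + 1)*(u + 2)*(u + 3)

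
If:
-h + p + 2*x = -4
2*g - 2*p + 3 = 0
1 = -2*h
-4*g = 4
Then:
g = -1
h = -1/2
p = 1/2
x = -5/2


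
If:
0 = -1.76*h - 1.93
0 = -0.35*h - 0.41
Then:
No Solution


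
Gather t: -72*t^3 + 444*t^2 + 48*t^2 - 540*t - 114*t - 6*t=-72*t^3 + 492*t^2 - 660*t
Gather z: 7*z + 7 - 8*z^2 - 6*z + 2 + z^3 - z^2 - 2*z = z^3 - 9*z^2 - z + 9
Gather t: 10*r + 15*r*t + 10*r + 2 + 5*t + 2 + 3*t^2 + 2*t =20*r + 3*t^2 + t*(15*r + 7) + 4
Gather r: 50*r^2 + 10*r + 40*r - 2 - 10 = 50*r^2 + 50*r - 12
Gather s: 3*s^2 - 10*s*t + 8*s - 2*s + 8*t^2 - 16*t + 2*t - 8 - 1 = 3*s^2 + s*(6 - 10*t) + 8*t^2 - 14*t - 9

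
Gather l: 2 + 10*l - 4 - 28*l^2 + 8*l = -28*l^2 + 18*l - 2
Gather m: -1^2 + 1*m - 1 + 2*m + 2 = 3*m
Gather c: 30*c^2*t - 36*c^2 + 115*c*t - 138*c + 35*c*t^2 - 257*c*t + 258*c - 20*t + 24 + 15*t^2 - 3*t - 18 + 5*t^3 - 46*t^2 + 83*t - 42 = c^2*(30*t - 36) + c*(35*t^2 - 142*t + 120) + 5*t^3 - 31*t^2 + 60*t - 36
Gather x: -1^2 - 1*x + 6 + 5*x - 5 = 4*x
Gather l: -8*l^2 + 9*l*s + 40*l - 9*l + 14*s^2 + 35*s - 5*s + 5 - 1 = -8*l^2 + l*(9*s + 31) + 14*s^2 + 30*s + 4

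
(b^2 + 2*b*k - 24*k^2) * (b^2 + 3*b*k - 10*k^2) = b^4 + 5*b^3*k - 28*b^2*k^2 - 92*b*k^3 + 240*k^4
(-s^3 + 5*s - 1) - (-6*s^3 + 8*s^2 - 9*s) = 5*s^3 - 8*s^2 + 14*s - 1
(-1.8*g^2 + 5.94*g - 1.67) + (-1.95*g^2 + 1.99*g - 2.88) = -3.75*g^2 + 7.93*g - 4.55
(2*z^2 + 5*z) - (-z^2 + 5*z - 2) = 3*z^2 + 2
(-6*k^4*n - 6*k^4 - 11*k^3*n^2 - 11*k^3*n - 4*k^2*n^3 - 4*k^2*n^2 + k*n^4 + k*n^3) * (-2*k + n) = 12*k^5*n + 12*k^5 + 16*k^4*n^2 + 16*k^4*n - 3*k^3*n^3 - 3*k^3*n^2 - 6*k^2*n^4 - 6*k^2*n^3 + k*n^5 + k*n^4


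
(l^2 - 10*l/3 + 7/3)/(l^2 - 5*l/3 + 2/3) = (3*l - 7)/(3*l - 2)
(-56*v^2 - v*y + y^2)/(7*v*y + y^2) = (-8*v + y)/y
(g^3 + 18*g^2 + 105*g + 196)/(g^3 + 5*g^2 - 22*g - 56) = (g^2 + 11*g + 28)/(g^2 - 2*g - 8)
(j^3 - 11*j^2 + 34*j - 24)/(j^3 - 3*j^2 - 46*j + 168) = (j - 1)/(j + 7)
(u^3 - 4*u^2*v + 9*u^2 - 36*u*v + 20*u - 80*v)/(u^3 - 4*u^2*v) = 1 + 9/u + 20/u^2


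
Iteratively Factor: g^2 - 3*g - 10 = (g + 2)*(g - 5)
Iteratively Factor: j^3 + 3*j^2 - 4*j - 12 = (j - 2)*(j^2 + 5*j + 6) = (j - 2)*(j + 2)*(j + 3)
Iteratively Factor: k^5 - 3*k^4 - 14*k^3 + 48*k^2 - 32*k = (k + 4)*(k^4 - 7*k^3 + 14*k^2 - 8*k) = (k - 1)*(k + 4)*(k^3 - 6*k^2 + 8*k) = (k - 2)*(k - 1)*(k + 4)*(k^2 - 4*k) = k*(k - 2)*(k - 1)*(k + 4)*(k - 4)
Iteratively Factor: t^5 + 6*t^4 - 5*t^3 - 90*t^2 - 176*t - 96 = (t - 4)*(t^4 + 10*t^3 + 35*t^2 + 50*t + 24) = (t - 4)*(t + 3)*(t^3 + 7*t^2 + 14*t + 8) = (t - 4)*(t + 3)*(t + 4)*(t^2 + 3*t + 2) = (t - 4)*(t + 1)*(t + 3)*(t + 4)*(t + 2)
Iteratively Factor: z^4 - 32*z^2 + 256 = (z + 4)*(z^3 - 4*z^2 - 16*z + 64) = (z - 4)*(z + 4)*(z^2 - 16) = (z - 4)^2*(z + 4)*(z + 4)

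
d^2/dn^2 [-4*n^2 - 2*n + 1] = -8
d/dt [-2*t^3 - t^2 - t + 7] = -6*t^2 - 2*t - 1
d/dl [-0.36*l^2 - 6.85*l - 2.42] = -0.72*l - 6.85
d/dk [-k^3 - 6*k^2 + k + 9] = -3*k^2 - 12*k + 1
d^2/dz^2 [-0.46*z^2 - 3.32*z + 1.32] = -0.920000000000000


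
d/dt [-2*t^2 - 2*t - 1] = -4*t - 2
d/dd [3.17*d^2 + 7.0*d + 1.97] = 6.34*d + 7.0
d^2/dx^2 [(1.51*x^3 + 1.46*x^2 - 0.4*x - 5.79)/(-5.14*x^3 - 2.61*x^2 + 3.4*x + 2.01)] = (-36.6307239999999*x^6 - 94.92552*x^5 + 1527.53604*x^4 + 974.392818*x^3 - 428.745042*x^2 + 26.6174099999999*x + 177.350346)/(135.796744*x^9 + 206.865468*x^8 - 164.437338*x^7 - 415.204767*x^6 - 53.017944*x^5 + 260.198397*x^4 + 130.014782*x^3 - 38.072817*x^2 - 41.20902*x - 8.120601)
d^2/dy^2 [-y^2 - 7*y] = -2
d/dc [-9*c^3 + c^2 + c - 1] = -27*c^2 + 2*c + 1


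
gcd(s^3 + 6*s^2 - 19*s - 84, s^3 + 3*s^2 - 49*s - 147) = s^2 + 10*s + 21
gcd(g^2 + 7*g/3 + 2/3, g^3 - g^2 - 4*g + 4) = g + 2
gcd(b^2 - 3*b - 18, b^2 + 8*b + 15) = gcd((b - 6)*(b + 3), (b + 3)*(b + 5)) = b + 3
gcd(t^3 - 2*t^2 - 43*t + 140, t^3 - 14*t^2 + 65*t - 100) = t^2 - 9*t + 20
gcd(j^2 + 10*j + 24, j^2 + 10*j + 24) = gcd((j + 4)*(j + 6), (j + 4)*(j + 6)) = j^2 + 10*j + 24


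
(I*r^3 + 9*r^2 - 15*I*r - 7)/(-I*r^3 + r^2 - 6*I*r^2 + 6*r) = (-r^3 + 9*I*r^2 + 15*r - 7*I)/(r*(r^2 + r*(6 + I) + 6*I))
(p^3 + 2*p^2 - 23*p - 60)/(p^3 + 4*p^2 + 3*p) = (p^2 - p - 20)/(p*(p + 1))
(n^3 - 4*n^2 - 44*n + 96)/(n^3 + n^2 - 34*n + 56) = (n^2 - 2*n - 48)/(n^2 + 3*n - 28)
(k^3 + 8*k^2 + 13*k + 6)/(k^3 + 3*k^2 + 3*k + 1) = (k + 6)/(k + 1)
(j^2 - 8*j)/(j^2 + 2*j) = (j - 8)/(j + 2)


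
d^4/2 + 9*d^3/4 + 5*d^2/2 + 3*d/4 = d*(d/2 + 1/2)*(d + 1/2)*(d + 3)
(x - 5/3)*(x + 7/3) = x^2 + 2*x/3 - 35/9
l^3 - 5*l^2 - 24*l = l*(l - 8)*(l + 3)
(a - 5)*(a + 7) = a^2 + 2*a - 35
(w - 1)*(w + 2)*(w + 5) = w^3 + 6*w^2 + 3*w - 10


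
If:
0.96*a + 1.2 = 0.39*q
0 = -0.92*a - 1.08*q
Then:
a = -0.93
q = 0.79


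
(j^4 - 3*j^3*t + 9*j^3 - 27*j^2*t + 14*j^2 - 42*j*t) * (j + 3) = j^5 - 3*j^4*t + 12*j^4 - 36*j^3*t + 41*j^3 - 123*j^2*t + 42*j^2 - 126*j*t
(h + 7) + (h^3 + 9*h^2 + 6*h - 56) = h^3 + 9*h^2 + 7*h - 49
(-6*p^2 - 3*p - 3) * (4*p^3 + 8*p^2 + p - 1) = -24*p^5 - 60*p^4 - 42*p^3 - 21*p^2 + 3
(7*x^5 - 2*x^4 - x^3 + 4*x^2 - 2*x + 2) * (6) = 42*x^5 - 12*x^4 - 6*x^3 + 24*x^2 - 12*x + 12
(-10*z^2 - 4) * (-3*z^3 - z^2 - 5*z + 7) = 30*z^5 + 10*z^4 + 62*z^3 - 66*z^2 + 20*z - 28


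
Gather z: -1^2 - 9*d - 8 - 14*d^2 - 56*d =-14*d^2 - 65*d - 9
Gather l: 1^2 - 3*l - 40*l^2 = -40*l^2 - 3*l + 1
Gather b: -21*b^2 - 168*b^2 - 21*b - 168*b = -189*b^2 - 189*b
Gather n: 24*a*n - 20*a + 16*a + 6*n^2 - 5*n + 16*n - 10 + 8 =-4*a + 6*n^2 + n*(24*a + 11) - 2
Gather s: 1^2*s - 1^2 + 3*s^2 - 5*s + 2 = 3*s^2 - 4*s + 1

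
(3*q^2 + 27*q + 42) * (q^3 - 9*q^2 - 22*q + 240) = 3*q^5 - 267*q^3 - 252*q^2 + 5556*q + 10080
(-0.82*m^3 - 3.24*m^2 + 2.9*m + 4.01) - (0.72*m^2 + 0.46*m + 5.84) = -0.82*m^3 - 3.96*m^2 + 2.44*m - 1.83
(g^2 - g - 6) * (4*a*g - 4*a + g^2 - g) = 4*a*g^3 - 8*a*g^2 - 20*a*g + 24*a + g^4 - 2*g^3 - 5*g^2 + 6*g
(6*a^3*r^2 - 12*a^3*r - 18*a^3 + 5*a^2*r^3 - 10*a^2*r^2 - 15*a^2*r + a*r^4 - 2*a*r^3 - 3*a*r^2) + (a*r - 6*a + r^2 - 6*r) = 6*a^3*r^2 - 12*a^3*r - 18*a^3 + 5*a^2*r^3 - 10*a^2*r^2 - 15*a^2*r + a*r^4 - 2*a*r^3 - 3*a*r^2 + a*r - 6*a + r^2 - 6*r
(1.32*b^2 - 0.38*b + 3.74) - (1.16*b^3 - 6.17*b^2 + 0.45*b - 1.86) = -1.16*b^3 + 7.49*b^2 - 0.83*b + 5.6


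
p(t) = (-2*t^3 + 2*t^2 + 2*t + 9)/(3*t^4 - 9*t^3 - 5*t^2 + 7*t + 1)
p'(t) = (-6*t^2 + 4*t + 2)/(3*t^4 - 9*t^3 - 5*t^2 + 7*t + 1) + (-12*t^3 + 27*t^2 + 10*t - 7)*(-2*t^3 + 2*t^2 + 2*t + 9)/(3*t^4 - 9*t^3 - 5*t^2 + 7*t + 1)^2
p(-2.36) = 0.25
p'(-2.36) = 0.17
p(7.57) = -0.13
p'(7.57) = 0.03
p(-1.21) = 1.72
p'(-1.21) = 7.93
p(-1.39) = 0.91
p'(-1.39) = 2.51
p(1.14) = -1.89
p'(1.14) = 7.30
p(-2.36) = 0.25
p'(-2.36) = 0.17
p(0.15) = 4.89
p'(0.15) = -11.35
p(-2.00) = 0.33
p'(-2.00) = 0.33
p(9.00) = -0.10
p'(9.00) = 0.02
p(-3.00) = 0.18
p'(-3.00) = 0.07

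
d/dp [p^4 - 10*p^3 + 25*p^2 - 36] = 2*p*(2*p^2 - 15*p + 25)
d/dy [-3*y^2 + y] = 1 - 6*y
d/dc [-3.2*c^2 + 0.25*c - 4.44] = 0.25 - 6.4*c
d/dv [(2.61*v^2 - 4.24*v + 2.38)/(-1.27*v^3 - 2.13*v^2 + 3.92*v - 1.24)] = (3.3147*v^4 - 10.7696*v^3 + 10.2678*v^2 + 3.666*v - 4.072)/(1.6129*v^6 + 5.4102*v^5 - 5.4199*v^4 - 13.5496*v^3 + 20.6488*v^2 - 9.7216*v + 1.5376)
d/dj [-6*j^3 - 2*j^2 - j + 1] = -18*j^2 - 4*j - 1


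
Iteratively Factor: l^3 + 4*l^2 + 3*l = (l + 3)*(l^2 + l) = l*(l + 3)*(l + 1)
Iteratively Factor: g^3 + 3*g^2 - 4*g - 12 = (g + 3)*(g^2 - 4) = (g + 2)*(g + 3)*(g - 2)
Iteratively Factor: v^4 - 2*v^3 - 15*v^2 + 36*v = (v - 3)*(v^3 + v^2 - 12*v) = (v - 3)^2*(v^2 + 4*v) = (v - 3)^2*(v + 4)*(v)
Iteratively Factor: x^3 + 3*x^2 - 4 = (x - 1)*(x^2 + 4*x + 4) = (x - 1)*(x + 2)*(x + 2)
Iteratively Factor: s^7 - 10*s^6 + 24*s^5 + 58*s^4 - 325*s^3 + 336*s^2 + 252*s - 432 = (s + 3)*(s^6 - 13*s^5 + 63*s^4 - 131*s^3 + 68*s^2 + 132*s - 144) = (s - 3)*(s + 3)*(s^5 - 10*s^4 + 33*s^3 - 32*s^2 - 28*s + 48) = (s - 4)*(s - 3)*(s + 3)*(s^4 - 6*s^3 + 9*s^2 + 4*s - 12) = (s - 4)*(s - 3)*(s - 2)*(s + 3)*(s^3 - 4*s^2 + s + 6) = (s - 4)*(s - 3)^2*(s - 2)*(s + 3)*(s^2 - s - 2) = (s - 4)*(s - 3)^2*(s - 2)^2*(s + 3)*(s + 1)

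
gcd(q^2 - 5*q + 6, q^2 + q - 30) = 1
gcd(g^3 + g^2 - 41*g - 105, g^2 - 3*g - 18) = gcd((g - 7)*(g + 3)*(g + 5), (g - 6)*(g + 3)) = g + 3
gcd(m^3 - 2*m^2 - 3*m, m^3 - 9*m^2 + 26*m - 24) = m - 3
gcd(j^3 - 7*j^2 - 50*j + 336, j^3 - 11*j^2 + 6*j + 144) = j^2 - 14*j + 48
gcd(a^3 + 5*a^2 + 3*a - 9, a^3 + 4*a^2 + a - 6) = a^2 + 2*a - 3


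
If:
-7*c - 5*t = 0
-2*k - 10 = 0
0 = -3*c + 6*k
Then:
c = -10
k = -5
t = 14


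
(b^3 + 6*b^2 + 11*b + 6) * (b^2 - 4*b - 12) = b^5 + 2*b^4 - 25*b^3 - 110*b^2 - 156*b - 72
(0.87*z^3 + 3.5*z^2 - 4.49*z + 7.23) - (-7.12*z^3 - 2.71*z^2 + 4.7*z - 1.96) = 7.99*z^3 + 6.21*z^2 - 9.19*z + 9.19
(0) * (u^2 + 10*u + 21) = 0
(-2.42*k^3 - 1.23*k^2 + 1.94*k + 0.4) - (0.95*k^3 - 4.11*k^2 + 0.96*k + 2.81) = -3.37*k^3 + 2.88*k^2 + 0.98*k - 2.41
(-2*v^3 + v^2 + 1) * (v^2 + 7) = -2*v^5 + v^4 - 14*v^3 + 8*v^2 + 7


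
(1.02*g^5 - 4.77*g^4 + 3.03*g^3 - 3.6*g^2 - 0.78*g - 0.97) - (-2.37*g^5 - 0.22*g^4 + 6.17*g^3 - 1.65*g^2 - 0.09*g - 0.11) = 3.39*g^5 - 4.55*g^4 - 3.14*g^3 - 1.95*g^2 - 0.69*g - 0.86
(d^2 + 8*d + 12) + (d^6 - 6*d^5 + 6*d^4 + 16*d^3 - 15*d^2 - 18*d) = d^6 - 6*d^5 + 6*d^4 + 16*d^3 - 14*d^2 - 10*d + 12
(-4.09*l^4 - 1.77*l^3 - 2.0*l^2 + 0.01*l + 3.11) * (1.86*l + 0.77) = -7.6074*l^5 - 6.4415*l^4 - 5.0829*l^3 - 1.5214*l^2 + 5.7923*l + 2.3947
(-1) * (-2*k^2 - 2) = 2*k^2 + 2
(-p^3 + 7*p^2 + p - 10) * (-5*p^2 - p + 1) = 5*p^5 - 34*p^4 - 13*p^3 + 56*p^2 + 11*p - 10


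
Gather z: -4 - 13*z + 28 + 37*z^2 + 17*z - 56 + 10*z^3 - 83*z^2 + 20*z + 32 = 10*z^3 - 46*z^2 + 24*z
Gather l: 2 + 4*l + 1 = 4*l + 3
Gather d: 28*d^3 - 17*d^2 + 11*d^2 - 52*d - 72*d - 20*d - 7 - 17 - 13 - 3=28*d^3 - 6*d^2 - 144*d - 40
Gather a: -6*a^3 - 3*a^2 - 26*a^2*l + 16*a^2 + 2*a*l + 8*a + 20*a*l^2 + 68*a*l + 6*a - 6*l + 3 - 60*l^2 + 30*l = -6*a^3 + a^2*(13 - 26*l) + a*(20*l^2 + 70*l + 14) - 60*l^2 + 24*l + 3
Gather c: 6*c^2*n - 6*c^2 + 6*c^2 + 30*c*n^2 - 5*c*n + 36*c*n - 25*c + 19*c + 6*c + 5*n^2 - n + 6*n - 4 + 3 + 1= 6*c^2*n + c*(30*n^2 + 31*n) + 5*n^2 + 5*n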